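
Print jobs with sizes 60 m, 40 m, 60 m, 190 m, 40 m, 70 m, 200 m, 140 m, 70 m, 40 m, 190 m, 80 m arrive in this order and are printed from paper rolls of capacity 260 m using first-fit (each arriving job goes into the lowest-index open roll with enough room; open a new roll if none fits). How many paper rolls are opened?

  60 → roll 1 (new)  [load 60/260]
  40 → roll 1  [load 100/260]
  60 → roll 1  [load 160/260]
  190 → roll 2 (new)  [load 190/260]
  40 → roll 1  [load 200/260]
  70 → roll 2  [load 260/260]
  200 → roll 3 (new)  [load 200/260]
  140 → roll 4 (new)  [load 140/260]
  70 → roll 4  [load 210/260]
  40 → roll 1  [load 240/260]
  190 → roll 5 (new)  [load 190/260]
  80 → roll 6 (new)  [load 80/260]
6 paper rolls opened.

6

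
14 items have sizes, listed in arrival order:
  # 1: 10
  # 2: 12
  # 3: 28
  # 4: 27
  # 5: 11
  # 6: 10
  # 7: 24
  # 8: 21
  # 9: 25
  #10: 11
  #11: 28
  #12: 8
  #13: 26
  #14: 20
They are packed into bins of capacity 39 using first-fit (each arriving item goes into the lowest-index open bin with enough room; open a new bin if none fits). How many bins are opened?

  10 → bin 1 (new)  [load 10/39]
  12 → bin 1  [load 22/39]
  28 → bin 2 (new)  [load 28/39]
  27 → bin 3 (new)  [load 27/39]
  11 → bin 1  [load 33/39]
  10 → bin 2  [load 38/39]
  24 → bin 4 (new)  [load 24/39]
  21 → bin 5 (new)  [load 21/39]
  25 → bin 6 (new)  [load 25/39]
  11 → bin 3  [load 38/39]
  28 → bin 7 (new)  [load 28/39]
  8 → bin 4  [load 32/39]
  26 → bin 8 (new)  [load 26/39]
  20 → bin 9 (new)  [load 20/39]
9 bins opened.

9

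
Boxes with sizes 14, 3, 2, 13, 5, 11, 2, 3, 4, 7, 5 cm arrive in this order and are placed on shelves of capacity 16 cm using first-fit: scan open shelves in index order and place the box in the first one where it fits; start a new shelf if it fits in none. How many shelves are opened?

5

  14 → shelf 1 (new)  [load 14/16]
  3 → shelf 2 (new)  [load 3/16]
  2 → shelf 1  [load 16/16]
  13 → shelf 2  [load 16/16]
  5 → shelf 3 (new)  [load 5/16]
  11 → shelf 3  [load 16/16]
  2 → shelf 4 (new)  [load 2/16]
  3 → shelf 4  [load 5/16]
  4 → shelf 4  [load 9/16]
  7 → shelf 4  [load 16/16]
  5 → shelf 5 (new)  [load 5/16]
5 shelves opened.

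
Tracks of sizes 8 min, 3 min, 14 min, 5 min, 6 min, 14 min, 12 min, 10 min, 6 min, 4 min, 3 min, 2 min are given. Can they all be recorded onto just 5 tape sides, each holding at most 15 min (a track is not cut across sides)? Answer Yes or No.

Total = 87 min; ⌈87/15⌉ = 6.
At least 6 tape sides are required, but only 5 are allowed.

No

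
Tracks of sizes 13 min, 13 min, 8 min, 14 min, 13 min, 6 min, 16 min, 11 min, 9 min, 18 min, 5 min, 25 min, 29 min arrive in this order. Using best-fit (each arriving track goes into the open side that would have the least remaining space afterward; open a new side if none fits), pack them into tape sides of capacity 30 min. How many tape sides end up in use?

7

  13 → side 1 (new)  [load 13/30]
  13 → side 1  [load 26/30]
  8 → side 2 (new)  [load 8/30]
  14 → side 2  [load 22/30]
  13 → side 3 (new)  [load 13/30]
  6 → side 2  [load 28/30]
  16 → side 3  [load 29/30]
  11 → side 4 (new)  [load 11/30]
  9 → side 4  [load 20/30]
  18 → side 5 (new)  [load 18/30]
  5 → side 4  [load 25/30]
  25 → side 6 (new)  [load 25/30]
  29 → side 7 (new)  [load 29/30]
7 tape sides opened.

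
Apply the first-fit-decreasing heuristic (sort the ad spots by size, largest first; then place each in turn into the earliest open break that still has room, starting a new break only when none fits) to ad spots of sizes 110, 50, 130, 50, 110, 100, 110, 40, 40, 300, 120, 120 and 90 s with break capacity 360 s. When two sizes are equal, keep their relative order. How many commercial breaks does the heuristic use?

4

Sorted descending: 300, 130, 120, 120, 110, 110, 110, 100, 90, 50, 50, 40, 40.
  300 → break 1 (new)  [load 300/360]
  130 → break 2 (new)  [load 130/360]
  120 → break 2  [load 250/360]
  120 → break 3 (new)  [load 120/360]
  110 → break 2  [load 360/360]
  110 → break 3  [load 230/360]
  110 → break 3  [load 340/360]
  100 → break 4 (new)  [load 100/360]
  90 → break 4  [load 190/360]
  50 → break 1  [load 350/360]
  50 → break 4  [load 240/360]
  40 → break 4  [load 280/360]
  40 → break 4  [load 320/360]
4 commercial breaks opened.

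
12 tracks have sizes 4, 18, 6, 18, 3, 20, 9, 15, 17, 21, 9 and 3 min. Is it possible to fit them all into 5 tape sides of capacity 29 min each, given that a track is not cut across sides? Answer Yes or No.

Total = 143 min; ⌈143/29⌉ = 5.
6 tracks each exceed half the capacity and cannot share a side, forcing at least 6 tape sides.
At least 6 tape sides are required, but only 5 are allowed.

No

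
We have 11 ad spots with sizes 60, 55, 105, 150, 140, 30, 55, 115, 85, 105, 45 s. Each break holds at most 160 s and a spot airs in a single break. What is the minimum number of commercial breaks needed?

7

Total = 150 + 140 + 115 + 105 + 105 + 85 + 60 + 55 + 55 + 45 + 30 = 945 s.
Lower bound: ⌈945/160⌉ = 6 commercial breaks.
A packing using 7 commercial breaks:
  break 1: 150 = 150
  break 2: 140 = 140
  break 3: 115 + 45 = 160
  break 4: 105 + 55 = 160
  break 5: 105 + 55 = 160
  break 6: 85 + 60 = 145
  break 7: 30 = 30
No arrangement into 6 commercial breaks stays within capacity, so 7 is optimal.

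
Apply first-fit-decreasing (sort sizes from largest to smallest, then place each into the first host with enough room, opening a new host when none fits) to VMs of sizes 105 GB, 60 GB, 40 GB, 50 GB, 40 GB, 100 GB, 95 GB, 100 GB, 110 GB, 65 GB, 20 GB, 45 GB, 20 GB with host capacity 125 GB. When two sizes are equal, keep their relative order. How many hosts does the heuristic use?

8

Sorted descending: 110, 105, 100, 100, 95, 65, 60, 50, 45, 40, 40, 20, 20.
  110 → host 1 (new)  [load 110/125]
  105 → host 2 (new)  [load 105/125]
  100 → host 3 (new)  [load 100/125]
  100 → host 4 (new)  [load 100/125]
  95 → host 5 (new)  [load 95/125]
  65 → host 6 (new)  [load 65/125]
  60 → host 6  [load 125/125]
  50 → host 7 (new)  [load 50/125]
  45 → host 7  [load 95/125]
  40 → host 8 (new)  [load 40/125]
  40 → host 8  [load 80/125]
  20 → host 2  [load 125/125]
  20 → host 3  [load 120/125]
8 hosts opened.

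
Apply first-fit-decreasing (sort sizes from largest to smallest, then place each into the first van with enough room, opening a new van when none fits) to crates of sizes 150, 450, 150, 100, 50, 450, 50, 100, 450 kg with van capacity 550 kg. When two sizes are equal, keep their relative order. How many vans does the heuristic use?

Sorted descending: 450, 450, 450, 150, 150, 100, 100, 50, 50.
  450 → van 1 (new)  [load 450/550]
  450 → van 2 (new)  [load 450/550]
  450 → van 3 (new)  [load 450/550]
  150 → van 4 (new)  [load 150/550]
  150 → van 4  [load 300/550]
  100 → van 1  [load 550/550]
  100 → van 2  [load 550/550]
  50 → van 3  [load 500/550]
  50 → van 3  [load 550/550]
4 vans opened.

4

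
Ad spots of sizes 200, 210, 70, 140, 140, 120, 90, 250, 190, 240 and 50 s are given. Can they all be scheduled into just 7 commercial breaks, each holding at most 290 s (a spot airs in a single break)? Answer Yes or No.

Yes

A valid assignment using 7 commercial breaks:
  break 1: 250 = 250
  break 2: 240 + 50 = 290
  break 3: 210 + 70 = 280
  break 4: 200 + 90 = 290
  break 5: 190 = 190
  break 6: 140 + 140 = 280
  break 7: 120 = 120
Every load is within 290 s, so 7 commercial breaks suffice.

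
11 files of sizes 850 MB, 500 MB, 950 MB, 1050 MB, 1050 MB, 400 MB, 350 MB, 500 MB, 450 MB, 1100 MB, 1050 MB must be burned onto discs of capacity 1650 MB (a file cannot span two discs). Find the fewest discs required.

Total = 1100 + 1050 + 1050 + 1050 + 950 + 850 + 500 + 500 + 450 + 400 + 350 = 8250 MB.
Lower bound: ⌈8250/1650⌉ = 5 discs.
Also, 6 files each exceed 825 MB, and no two of those can share a disc, so at least 6 discs are needed.
A packing using 6 discs:
  disc 1: 1100 + 500 = 1600
  disc 2: 1050 + 500 = 1550
  disc 3: 1050 + 450 = 1500
  disc 4: 1050 + 400 = 1450
  disc 5: 950 + 350 = 1300
  disc 6: 850 = 850
This matches the lower bound, so 6 is optimal.

6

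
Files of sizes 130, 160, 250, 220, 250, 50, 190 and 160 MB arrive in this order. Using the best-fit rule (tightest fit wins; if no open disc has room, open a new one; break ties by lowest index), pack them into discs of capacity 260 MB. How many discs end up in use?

  130 → disc 1 (new)  [load 130/260]
  160 → disc 2 (new)  [load 160/260]
  250 → disc 3 (new)  [load 250/260]
  220 → disc 4 (new)  [load 220/260]
  250 → disc 5 (new)  [load 250/260]
  50 → disc 2  [load 210/260]
  190 → disc 6 (new)  [load 190/260]
  160 → disc 7 (new)  [load 160/260]
7 discs opened.

7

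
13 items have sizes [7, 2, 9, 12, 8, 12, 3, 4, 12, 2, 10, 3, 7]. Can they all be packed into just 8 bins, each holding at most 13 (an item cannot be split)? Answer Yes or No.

Yes

A valid assignment using 8 bins:
  bin 1: 12 = 12
  bin 2: 12 = 12
  bin 3: 12 = 12
  bin 4: 10 + 3 = 13
  bin 5: 9 + 4 = 13
  bin 6: 8 + 3 + 2 = 13
  bin 7: 7 + 2 = 9
  bin 8: 7 = 7
Every load is within 13, so 8 bins suffice.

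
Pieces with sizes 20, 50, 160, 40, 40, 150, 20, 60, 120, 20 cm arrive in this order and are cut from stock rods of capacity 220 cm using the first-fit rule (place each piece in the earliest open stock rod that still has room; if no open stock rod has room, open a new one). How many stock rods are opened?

4

  20 → stock rod 1 (new)  [load 20/220]
  50 → stock rod 1  [load 70/220]
  160 → stock rod 2 (new)  [load 160/220]
  40 → stock rod 1  [load 110/220]
  40 → stock rod 1  [load 150/220]
  150 → stock rod 3 (new)  [load 150/220]
  20 → stock rod 1  [load 170/220]
  60 → stock rod 2  [load 220/220]
  120 → stock rod 4 (new)  [load 120/220]
  20 → stock rod 1  [load 190/220]
4 stock rods opened.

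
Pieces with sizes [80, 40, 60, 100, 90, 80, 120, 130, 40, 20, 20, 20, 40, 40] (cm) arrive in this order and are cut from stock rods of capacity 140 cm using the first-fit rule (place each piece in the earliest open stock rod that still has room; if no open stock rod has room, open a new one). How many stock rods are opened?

7

  80 → stock rod 1 (new)  [load 80/140]
  40 → stock rod 1  [load 120/140]
  60 → stock rod 2 (new)  [load 60/140]
  100 → stock rod 3 (new)  [load 100/140]
  90 → stock rod 4 (new)  [load 90/140]
  80 → stock rod 2  [load 140/140]
  120 → stock rod 5 (new)  [load 120/140]
  130 → stock rod 6 (new)  [load 130/140]
  40 → stock rod 3  [load 140/140]
  20 → stock rod 1  [load 140/140]
  20 → stock rod 4  [load 110/140]
  20 → stock rod 4  [load 130/140]
  40 → stock rod 7 (new)  [load 40/140]
  40 → stock rod 7  [load 80/140]
7 stock rods opened.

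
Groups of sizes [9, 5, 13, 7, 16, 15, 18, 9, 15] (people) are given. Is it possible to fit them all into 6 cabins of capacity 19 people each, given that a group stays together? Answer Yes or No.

Total = 107 people; ⌈107/19⌉ = 6.
The bound of 6 does not rule out 6, but exhaustive search shows no assignment into 6 cabins of capacity 19 people exists — the minimum is 7.

No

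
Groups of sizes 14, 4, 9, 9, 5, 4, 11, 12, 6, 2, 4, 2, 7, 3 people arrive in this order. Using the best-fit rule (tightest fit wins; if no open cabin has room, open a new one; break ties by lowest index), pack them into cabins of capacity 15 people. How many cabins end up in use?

7

  14 → cabin 1 (new)  [load 14/15]
  4 → cabin 2 (new)  [load 4/15]
  9 → cabin 2  [load 13/15]
  9 → cabin 3 (new)  [load 9/15]
  5 → cabin 3  [load 14/15]
  4 → cabin 4 (new)  [load 4/15]
  11 → cabin 4  [load 15/15]
  12 → cabin 5 (new)  [load 12/15]
  6 → cabin 6 (new)  [load 6/15]
  2 → cabin 2  [load 15/15]
  4 → cabin 6  [load 10/15]
  2 → cabin 5  [load 14/15]
  7 → cabin 7 (new)  [load 7/15]
  3 → cabin 6  [load 13/15]
7 cabins opened.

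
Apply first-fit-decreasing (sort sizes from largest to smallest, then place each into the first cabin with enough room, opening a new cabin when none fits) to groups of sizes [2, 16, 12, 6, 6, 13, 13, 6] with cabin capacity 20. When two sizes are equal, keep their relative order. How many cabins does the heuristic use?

Sorted descending: 16, 13, 13, 12, 6, 6, 6, 2.
  16 → cabin 1 (new)  [load 16/20]
  13 → cabin 2 (new)  [load 13/20]
  13 → cabin 3 (new)  [load 13/20]
  12 → cabin 4 (new)  [load 12/20]
  6 → cabin 2  [load 19/20]
  6 → cabin 3  [load 19/20]
  6 → cabin 4  [load 18/20]
  2 → cabin 1  [load 18/20]
4 cabins opened.

4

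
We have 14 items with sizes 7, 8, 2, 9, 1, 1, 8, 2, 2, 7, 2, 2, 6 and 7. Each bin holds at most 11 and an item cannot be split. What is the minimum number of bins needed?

Total = 9 + 8 + 8 + 7 + 7 + 7 + 6 + 2 + 2 + 2 + 2 + 2 + 1 + 1 = 64.
Lower bound: ⌈64/11⌉ = 6 bins.
Also, 7 items each exceed 11/2, and no two of those can share a bin, so at least 7 bins are needed.
A packing using 7 bins:
  bin 1: 9 + 2 = 11
  bin 2: 8 + 2 + 1 = 11
  bin 3: 8 + 2 + 1 = 11
  bin 4: 7 + 2 + 2 = 11
  bin 5: 7 = 7
  bin 6: 7 = 7
  bin 7: 6 = 6
This matches the lower bound, so 7 is optimal.

7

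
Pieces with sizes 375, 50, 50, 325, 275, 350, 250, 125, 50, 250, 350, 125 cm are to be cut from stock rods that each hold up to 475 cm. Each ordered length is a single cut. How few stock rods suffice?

7

Total = 375 + 350 + 350 + 325 + 275 + 250 + 250 + 125 + 125 + 50 + 50 + 50 = 2575 cm.
Lower bound: ⌈2575/475⌉ = 6 stock rods.
Also, 7 pieces each exceed 475/2 cm, and no two of those can share a stock rod, so at least 7 stock rods are needed.
A packing using 7 stock rods:
  stock rod 1: 375 + 50 + 50 = 475
  stock rod 2: 350 + 125 = 475
  stock rod 3: 350 + 125 = 475
  stock rod 4: 325 + 50 = 375
  stock rod 5: 275 = 275
  stock rod 6: 250 = 250
  stock rod 7: 250 = 250
This matches the lower bound, so 7 is optimal.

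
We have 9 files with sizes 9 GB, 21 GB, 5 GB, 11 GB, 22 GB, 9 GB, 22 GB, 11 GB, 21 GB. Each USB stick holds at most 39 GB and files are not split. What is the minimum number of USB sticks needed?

4

Total = 22 + 22 + 21 + 21 + 11 + 11 + 9 + 9 + 5 = 131 GB.
Lower bound: ⌈131/39⌉ = 4 USB sticks.
A packing using 4 USB sticks:
  USB stick 1: 22 + 11 + 5 = 38
  USB stick 2: 22 + 11 = 33
  USB stick 3: 21 + 9 + 9 = 39
  USB stick 4: 21 = 21
This matches the lower bound, so 4 is optimal.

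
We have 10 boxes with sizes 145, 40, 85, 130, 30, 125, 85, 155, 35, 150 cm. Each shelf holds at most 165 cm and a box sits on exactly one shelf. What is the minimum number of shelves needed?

7

Total = 155 + 150 + 145 + 130 + 125 + 85 + 85 + 40 + 35 + 30 = 980 cm.
Lower bound: ⌈980/165⌉ = 6 shelves.
Also, 7 boxes each exceed 165/2 cm, and no two of those can share a shelf, so at least 7 shelves are needed.
A packing using 7 shelves:
  shelf 1: 155 = 155
  shelf 2: 150 = 150
  shelf 3: 145 = 145
  shelf 4: 130 + 35 = 165
  shelf 5: 125 + 40 = 165
  shelf 6: 85 + 30 = 115
  shelf 7: 85 = 85
This matches the lower bound, so 7 is optimal.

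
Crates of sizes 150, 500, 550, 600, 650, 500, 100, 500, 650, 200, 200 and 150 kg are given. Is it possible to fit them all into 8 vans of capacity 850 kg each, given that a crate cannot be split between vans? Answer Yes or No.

Yes

A valid assignment using 7 vans:
  van 1: 650 + 200 = 850
  van 2: 650 + 200 = 850
  van 3: 600 + 150 + 100 = 850
  van 4: 550 + 150 = 700
  van 5: 500 = 500
  van 6: 500 = 500
  van 7: 500 = 500
That uses only 7 ≤ 8, so 8 vans are enough.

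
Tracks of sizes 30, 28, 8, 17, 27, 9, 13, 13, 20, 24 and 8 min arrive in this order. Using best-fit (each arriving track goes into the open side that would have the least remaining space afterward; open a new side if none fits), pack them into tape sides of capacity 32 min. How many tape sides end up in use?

8

  30 → side 1 (new)  [load 30/32]
  28 → side 2 (new)  [load 28/32]
  8 → side 3 (new)  [load 8/32]
  17 → side 3  [load 25/32]
  27 → side 4 (new)  [load 27/32]
  9 → side 5 (new)  [load 9/32]
  13 → side 5  [load 22/32]
  13 → side 6 (new)  [load 13/32]
  20 → side 7 (new)  [load 20/32]
  24 → side 8 (new)  [load 24/32]
  8 → side 8  [load 32/32]
8 tape sides opened.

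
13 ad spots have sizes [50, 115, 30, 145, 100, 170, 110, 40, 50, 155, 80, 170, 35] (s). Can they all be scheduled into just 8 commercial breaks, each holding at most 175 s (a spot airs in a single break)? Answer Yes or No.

A valid assignment using 8 commercial breaks:
  break 1: 170 = 170
  break 2: 170 = 170
  break 3: 155 = 155
  break 4: 145 + 30 = 175
  break 5: 115 + 50 = 165
  break 6: 110 + 50 = 160
  break 7: 100 + 40 + 35 = 175
  break 8: 80 = 80
Every load is within 175 s, so 8 commercial breaks suffice.

Yes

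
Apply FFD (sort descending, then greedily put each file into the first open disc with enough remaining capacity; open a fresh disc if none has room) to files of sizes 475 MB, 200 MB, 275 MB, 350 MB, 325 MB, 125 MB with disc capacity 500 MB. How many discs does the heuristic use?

4

Sorted descending: 475, 350, 325, 275, 200, 125.
  475 → disc 1 (new)  [load 475/500]
  350 → disc 2 (new)  [load 350/500]
  325 → disc 3 (new)  [load 325/500]
  275 → disc 4 (new)  [load 275/500]
  200 → disc 4  [load 475/500]
  125 → disc 2  [load 475/500]
4 discs opened.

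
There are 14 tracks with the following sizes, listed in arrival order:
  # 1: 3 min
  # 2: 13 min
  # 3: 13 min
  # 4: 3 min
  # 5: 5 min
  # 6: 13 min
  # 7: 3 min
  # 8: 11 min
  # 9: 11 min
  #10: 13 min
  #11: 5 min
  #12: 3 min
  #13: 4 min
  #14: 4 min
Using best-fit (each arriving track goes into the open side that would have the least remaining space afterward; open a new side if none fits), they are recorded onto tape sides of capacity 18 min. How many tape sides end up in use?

  3 → side 1 (new)  [load 3/18]
  13 → side 1  [load 16/18]
  13 → side 2 (new)  [load 13/18]
  3 → side 2  [load 16/18]
  5 → side 3 (new)  [load 5/18]
  13 → side 3  [load 18/18]
  3 → side 4 (new)  [load 3/18]
  11 → side 4  [load 14/18]
  11 → side 5 (new)  [load 11/18]
  13 → side 6 (new)  [load 13/18]
  5 → side 6  [load 18/18]
  3 → side 4  [load 17/18]
  4 → side 5  [load 15/18]
  4 → side 7 (new)  [load 4/18]
7 tape sides opened.

7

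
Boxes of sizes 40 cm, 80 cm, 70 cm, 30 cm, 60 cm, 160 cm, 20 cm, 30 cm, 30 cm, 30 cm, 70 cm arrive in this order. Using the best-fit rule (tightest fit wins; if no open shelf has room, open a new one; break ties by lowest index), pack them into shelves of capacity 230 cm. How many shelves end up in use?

3

  40 → shelf 1 (new)  [load 40/230]
  80 → shelf 1  [load 120/230]
  70 → shelf 1  [load 190/230]
  30 → shelf 1  [load 220/230]
  60 → shelf 2 (new)  [load 60/230]
  160 → shelf 2  [load 220/230]
  20 → shelf 3 (new)  [load 20/230]
  30 → shelf 3  [load 50/230]
  30 → shelf 3  [load 80/230]
  30 → shelf 3  [load 110/230]
  70 → shelf 3  [load 180/230]
3 shelves opened.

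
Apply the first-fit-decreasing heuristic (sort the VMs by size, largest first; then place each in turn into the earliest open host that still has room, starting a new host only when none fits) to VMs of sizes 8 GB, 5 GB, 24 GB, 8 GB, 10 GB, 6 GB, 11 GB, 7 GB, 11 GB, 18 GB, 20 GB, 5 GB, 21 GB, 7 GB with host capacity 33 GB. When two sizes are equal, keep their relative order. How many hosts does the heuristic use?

5

Sorted descending: 24, 21, 20, 18, 11, 11, 10, 8, 8, 7, 7, 6, 5, 5.
  24 → host 1 (new)  [load 24/33]
  21 → host 2 (new)  [load 21/33]
  20 → host 3 (new)  [load 20/33]
  18 → host 4 (new)  [load 18/33]
  11 → host 2  [load 32/33]
  11 → host 3  [load 31/33]
  10 → host 4  [load 28/33]
  8 → host 1  [load 32/33]
  8 → host 5 (new)  [load 8/33]
  7 → host 5  [load 15/33]
  7 → host 5  [load 22/33]
  6 → host 5  [load 28/33]
  5 → host 4  [load 33/33]
  5 → host 5  [load 33/33]
5 hosts opened.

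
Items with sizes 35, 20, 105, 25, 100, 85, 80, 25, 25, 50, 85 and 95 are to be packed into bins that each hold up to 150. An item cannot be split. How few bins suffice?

6

Total = 105 + 100 + 95 + 85 + 85 + 80 + 50 + 35 + 25 + 25 + 25 + 20 = 730.
Lower bound: ⌈730/150⌉ = 5 bins.
Also, 6 items each exceed 75, and no two of those can share a bin, so at least 6 bins are needed.
A packing using 6 bins:
  bin 1: 105 + 35 = 140
  bin 2: 100 + 50 = 150
  bin 3: 95 + 25 + 25 = 145
  bin 4: 85 + 25 + 20 = 130
  bin 5: 85 = 85
  bin 6: 80 = 80
This matches the lower bound, so 6 is optimal.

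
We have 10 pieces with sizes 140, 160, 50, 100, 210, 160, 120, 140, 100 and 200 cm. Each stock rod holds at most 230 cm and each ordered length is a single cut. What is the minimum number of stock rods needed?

Total = 210 + 200 + 160 + 160 + 140 + 140 + 120 + 100 + 100 + 50 = 1380 cm.
Lower bound: ⌈1380/230⌉ = 6 stock rods.
Also, 7 pieces each exceed 115 cm, and no two of those can share a stock rod, so at least 7 stock rods are needed.
A packing using 8 stock rods:
  stock rod 1: 210 = 210
  stock rod 2: 200 = 200
  stock rod 3: 160 + 50 = 210
  stock rod 4: 160 = 160
  stock rod 5: 140 = 140
  stock rod 6: 140 = 140
  stock rod 7: 120 + 100 = 220
  stock rod 8: 100 = 100
No arrangement into 7 stock rods stays within capacity, so 8 is optimal.

8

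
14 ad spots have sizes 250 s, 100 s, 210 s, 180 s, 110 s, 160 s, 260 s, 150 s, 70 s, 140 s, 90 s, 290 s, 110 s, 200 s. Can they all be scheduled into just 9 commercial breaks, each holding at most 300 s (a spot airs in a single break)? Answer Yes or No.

Yes

A valid assignment using 9 commercial breaks:
  break 1: 290 = 290
  break 2: 260 = 260
  break 3: 250 = 250
  break 4: 210 + 90 = 300
  break 5: 200 + 100 = 300
  break 6: 180 + 110 = 290
  break 7: 160 + 140 = 300
  break 8: 150 + 110 = 260
  break 9: 70 = 70
Every load is within 300 s, so 9 commercial breaks suffice.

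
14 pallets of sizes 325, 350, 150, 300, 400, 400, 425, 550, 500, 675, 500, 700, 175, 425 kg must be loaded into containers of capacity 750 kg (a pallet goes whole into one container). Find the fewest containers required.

9

Total = 700 + 675 + 550 + 500 + 500 + 425 + 425 + 400 + 400 + 350 + 325 + 300 + 175 + 150 = 5875 kg.
Lower bound: ⌈5875/750⌉ = 8 containers.
Also, 9 pallets each exceed 375 kg, and no two of those can share a container, so at least 9 containers are needed.
A packing using 9 containers:
  container 1: 700 = 700
  container 2: 675 = 675
  container 3: 550 + 175 = 725
  container 4: 500 + 150 = 650
  container 5: 500 = 500
  container 6: 425 + 325 = 750
  container 7: 425 + 300 = 725
  container 8: 400 + 350 = 750
  container 9: 400 = 400
This matches the lower bound, so 9 is optimal.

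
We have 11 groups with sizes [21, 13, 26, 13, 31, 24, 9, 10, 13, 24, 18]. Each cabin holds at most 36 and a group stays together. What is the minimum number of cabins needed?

Total = 31 + 26 + 24 + 24 + 21 + 18 + 13 + 13 + 13 + 10 + 9 = 202.
Lower bound: ⌈202/36⌉ = 6 cabins.
A packing using 7 cabins:
  cabin 1: 31 = 31
  cabin 2: 26 + 10 = 36
  cabin 3: 24 + 9 = 33
  cabin 4: 24 = 24
  cabin 5: 21 + 13 = 34
  cabin 6: 18 + 13 = 31
  cabin 7: 13 = 13
No arrangement into 6 cabins stays within capacity, so 7 is optimal.

7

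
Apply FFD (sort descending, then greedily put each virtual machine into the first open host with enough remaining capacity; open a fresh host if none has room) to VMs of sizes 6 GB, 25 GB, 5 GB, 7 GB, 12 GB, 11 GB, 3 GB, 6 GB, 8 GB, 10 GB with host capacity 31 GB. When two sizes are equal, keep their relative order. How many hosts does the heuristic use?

3

Sorted descending: 25, 12, 11, 10, 8, 7, 6, 6, 5, 3.
  25 → host 1 (new)  [load 25/31]
  12 → host 2 (new)  [load 12/31]
  11 → host 2  [load 23/31]
  10 → host 3 (new)  [load 10/31]
  8 → host 2  [load 31/31]
  7 → host 3  [load 17/31]
  6 → host 1  [load 31/31]
  6 → host 3  [load 23/31]
  5 → host 3  [load 28/31]
  3 → host 3  [load 31/31]
3 hosts opened.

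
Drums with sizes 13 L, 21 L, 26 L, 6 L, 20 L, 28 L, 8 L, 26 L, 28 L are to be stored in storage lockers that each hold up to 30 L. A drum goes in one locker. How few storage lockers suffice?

Total = 28 + 28 + 26 + 26 + 21 + 20 + 13 + 8 + 6 = 176 L.
Lower bound: ⌈176/30⌉ = 6 storage lockers.
A packing using 7 storage lockers:
  locker 1: 28 = 28
  locker 2: 28 = 28
  locker 3: 26 = 26
  locker 4: 26 = 26
  locker 5: 21 + 8 = 29
  locker 6: 20 + 6 = 26
  locker 7: 13 = 13
No arrangement into 6 storage lockers stays within capacity, so 7 is optimal.

7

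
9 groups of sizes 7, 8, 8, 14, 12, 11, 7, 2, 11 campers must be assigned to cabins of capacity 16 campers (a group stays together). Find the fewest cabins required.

Total = 14 + 12 + 11 + 11 + 8 + 8 + 7 + 7 + 2 = 80 campers.
Lower bound: ⌈80/16⌉ = 5 cabins.
A packing using 6 cabins:
  cabin 1: 14 + 2 = 16
  cabin 2: 12 = 12
  cabin 3: 11 = 11
  cabin 4: 11 = 11
  cabin 5: 8 + 8 = 16
  cabin 6: 7 + 7 = 14
No arrangement into 5 cabins stays within capacity, so 6 is optimal.

6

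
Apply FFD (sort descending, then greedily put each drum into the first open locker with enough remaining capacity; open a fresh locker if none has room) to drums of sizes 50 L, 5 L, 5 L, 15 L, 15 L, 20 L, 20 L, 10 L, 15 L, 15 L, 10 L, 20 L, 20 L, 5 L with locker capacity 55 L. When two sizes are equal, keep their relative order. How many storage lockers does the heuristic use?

5

Sorted descending: 50, 20, 20, 20, 20, 15, 15, 15, 15, 10, 10, 5, 5, 5.
  50 → locker 1 (new)  [load 50/55]
  20 → locker 2 (new)  [load 20/55]
  20 → locker 2  [load 40/55]
  20 → locker 3 (new)  [load 20/55]
  20 → locker 3  [load 40/55]
  15 → locker 2  [load 55/55]
  15 → locker 3  [load 55/55]
  15 → locker 4 (new)  [load 15/55]
  15 → locker 4  [load 30/55]
  10 → locker 4  [load 40/55]
  10 → locker 4  [load 50/55]
  5 → locker 1  [load 55/55]
  5 → locker 4  [load 55/55]
  5 → locker 5 (new)  [load 5/55]
5 storage lockers opened.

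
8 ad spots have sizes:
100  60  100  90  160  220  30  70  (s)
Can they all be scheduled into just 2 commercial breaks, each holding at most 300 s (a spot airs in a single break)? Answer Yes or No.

No

Total = 830 s; ⌈830/300⌉ = 3.
At least 3 commercial breaks are required, but only 2 are allowed.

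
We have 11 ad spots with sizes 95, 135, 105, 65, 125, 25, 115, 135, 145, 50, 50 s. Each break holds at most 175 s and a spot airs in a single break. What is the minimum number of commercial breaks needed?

Total = 145 + 135 + 135 + 125 + 115 + 105 + 95 + 65 + 50 + 50 + 25 = 1045 s.
Lower bound: ⌈1045/175⌉ = 6 commercial breaks.
Also, 7 ad spots each exceed 175/2 s, and no two of those can share a break, so at least 7 commercial breaks are needed.
A packing using 7 commercial breaks:
  break 1: 145 + 25 = 170
  break 2: 135 = 135
  break 3: 135 = 135
  break 4: 125 + 50 = 175
  break 5: 115 + 50 = 165
  break 6: 105 + 65 = 170
  break 7: 95 = 95
This matches the lower bound, so 7 is optimal.

7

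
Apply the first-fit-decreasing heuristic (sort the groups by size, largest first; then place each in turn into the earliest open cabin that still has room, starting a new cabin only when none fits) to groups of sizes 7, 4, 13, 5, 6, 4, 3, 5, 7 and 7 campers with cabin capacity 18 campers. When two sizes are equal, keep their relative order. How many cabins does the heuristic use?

4

Sorted descending: 13, 7, 7, 7, 6, 5, 5, 4, 4, 3.
  13 → cabin 1 (new)  [load 13/18]
  7 → cabin 2 (new)  [load 7/18]
  7 → cabin 2  [load 14/18]
  7 → cabin 3 (new)  [load 7/18]
  6 → cabin 3  [load 13/18]
  5 → cabin 1  [load 18/18]
  5 → cabin 3  [load 18/18]
  4 → cabin 2  [load 18/18]
  4 → cabin 4 (new)  [load 4/18]
  3 → cabin 4  [load 7/18]
4 cabins opened.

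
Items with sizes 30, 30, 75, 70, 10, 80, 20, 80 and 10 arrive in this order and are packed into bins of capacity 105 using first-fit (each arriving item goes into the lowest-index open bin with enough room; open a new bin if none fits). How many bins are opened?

5

  30 → bin 1 (new)  [load 30/105]
  30 → bin 1  [load 60/105]
  75 → bin 2 (new)  [load 75/105]
  70 → bin 3 (new)  [load 70/105]
  10 → bin 1  [load 70/105]
  80 → bin 4 (new)  [load 80/105]
  20 → bin 1  [load 90/105]
  80 → bin 5 (new)  [load 80/105]
  10 → bin 1  [load 100/105]
5 bins opened.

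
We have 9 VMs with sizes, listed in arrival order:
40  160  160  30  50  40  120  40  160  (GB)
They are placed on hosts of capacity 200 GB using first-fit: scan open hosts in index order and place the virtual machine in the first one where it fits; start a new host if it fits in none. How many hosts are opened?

5

  40 → host 1 (new)  [load 40/200]
  160 → host 1  [load 200/200]
  160 → host 2 (new)  [load 160/200]
  30 → host 2  [load 190/200]
  50 → host 3 (new)  [load 50/200]
  40 → host 3  [load 90/200]
  120 → host 4 (new)  [load 120/200]
  40 → host 3  [load 130/200]
  160 → host 5 (new)  [load 160/200]
5 hosts opened.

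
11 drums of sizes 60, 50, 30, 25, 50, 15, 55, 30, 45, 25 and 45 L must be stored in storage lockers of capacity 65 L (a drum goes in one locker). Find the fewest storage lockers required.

Total = 60 + 55 + 50 + 50 + 45 + 45 + 30 + 30 + 25 + 25 + 15 = 430 L.
Lower bound: ⌈430/65⌉ = 7 storage lockers.
A packing using 8 storage lockers:
  locker 1: 60 = 60
  locker 2: 55 = 55
  locker 3: 50 + 15 = 65
  locker 4: 50 = 50
  locker 5: 45 = 45
  locker 6: 45 = 45
  locker 7: 30 + 30 = 60
  locker 8: 25 + 25 = 50
No arrangement into 7 storage lockers stays within capacity, so 8 is optimal.

8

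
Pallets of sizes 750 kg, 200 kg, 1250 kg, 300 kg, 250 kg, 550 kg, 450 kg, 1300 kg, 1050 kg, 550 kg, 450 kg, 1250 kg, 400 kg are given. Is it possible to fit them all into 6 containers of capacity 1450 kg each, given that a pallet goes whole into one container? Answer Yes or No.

Total = 8750 kg; ⌈8750/1450⌉ = 7.
At least 7 containers are required, but only 6 are allowed.

No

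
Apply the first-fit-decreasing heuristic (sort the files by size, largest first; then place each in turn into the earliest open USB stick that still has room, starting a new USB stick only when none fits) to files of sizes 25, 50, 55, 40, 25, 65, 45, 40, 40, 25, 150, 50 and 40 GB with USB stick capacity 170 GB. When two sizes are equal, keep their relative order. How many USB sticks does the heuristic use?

Sorted descending: 150, 65, 55, 50, 50, 45, 40, 40, 40, 40, 25, 25, 25.
  150 → USB stick 1 (new)  [load 150/170]
  65 → USB stick 2 (new)  [load 65/170]
  55 → USB stick 2  [load 120/170]
  50 → USB stick 2  [load 170/170]
  50 → USB stick 3 (new)  [load 50/170]
  45 → USB stick 3  [load 95/170]
  40 → USB stick 3  [load 135/170]
  40 → USB stick 4 (new)  [load 40/170]
  40 → USB stick 4  [load 80/170]
  40 → USB stick 4  [load 120/170]
  25 → USB stick 3  [load 160/170]
  25 → USB stick 4  [load 145/170]
  25 → USB stick 4  [load 170/170]
4 USB sticks opened.

4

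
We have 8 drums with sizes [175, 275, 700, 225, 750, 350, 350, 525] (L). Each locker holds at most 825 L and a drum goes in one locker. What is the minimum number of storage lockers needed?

Total = 750 + 700 + 525 + 350 + 350 + 275 + 225 + 175 = 3350 L.
Lower bound: ⌈3350/825⌉ = 5 storage lockers.
A packing using 5 storage lockers:
  locker 1: 750 = 750
  locker 2: 700 = 700
  locker 3: 525 + 275 = 800
  locker 4: 350 + 350 = 700
  locker 5: 225 + 175 = 400
This matches the lower bound, so 5 is optimal.

5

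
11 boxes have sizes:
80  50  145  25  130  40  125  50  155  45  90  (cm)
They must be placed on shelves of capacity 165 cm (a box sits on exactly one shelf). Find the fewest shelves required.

7

Total = 155 + 145 + 130 + 125 + 90 + 80 + 50 + 50 + 45 + 40 + 25 = 935 cm.
Lower bound: ⌈935/165⌉ = 6 shelves.
A packing using 7 shelves:
  shelf 1: 155 = 155
  shelf 2: 145 = 145
  shelf 3: 130 + 25 = 155
  shelf 4: 125 + 40 = 165
  shelf 5: 90 + 50 = 140
  shelf 6: 80 + 50 = 130
  shelf 7: 45 = 45
No arrangement into 6 shelves stays within capacity, so 7 is optimal.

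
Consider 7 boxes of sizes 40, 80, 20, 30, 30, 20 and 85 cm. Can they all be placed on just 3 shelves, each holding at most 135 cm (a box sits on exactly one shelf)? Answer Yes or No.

Yes

A valid assignment using 3 shelves:
  shelf 1: 85 + 40 = 125
  shelf 2: 80 + 30 + 20 = 130
  shelf 3: 30 + 20 = 50
Every load is within 135 cm, so 3 shelves suffice.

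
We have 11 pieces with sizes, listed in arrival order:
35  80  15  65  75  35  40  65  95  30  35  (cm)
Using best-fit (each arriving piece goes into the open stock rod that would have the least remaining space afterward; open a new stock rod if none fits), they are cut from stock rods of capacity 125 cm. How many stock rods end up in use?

  35 → stock rod 1 (new)  [load 35/125]
  80 → stock rod 1  [load 115/125]
  15 → stock rod 2 (new)  [load 15/125]
  65 → stock rod 2  [load 80/125]
  75 → stock rod 3 (new)  [load 75/125]
  35 → stock rod 2  [load 115/125]
  40 → stock rod 3  [load 115/125]
  65 → stock rod 4 (new)  [load 65/125]
  95 → stock rod 5 (new)  [load 95/125]
  30 → stock rod 5  [load 125/125]
  35 → stock rod 4  [load 100/125]
5 stock rods opened.

5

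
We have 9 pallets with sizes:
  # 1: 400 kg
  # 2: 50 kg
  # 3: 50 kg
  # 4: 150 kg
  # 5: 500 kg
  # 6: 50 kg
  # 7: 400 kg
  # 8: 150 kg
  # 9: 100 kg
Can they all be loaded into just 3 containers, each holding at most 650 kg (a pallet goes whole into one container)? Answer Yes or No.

A valid assignment using 3 containers:
  container 1: 500 + 150 = 650
  container 2: 400 + 150 + 100 = 650
  container 3: 400 + 50 + 50 + 50 = 550
Every load is within 650 kg, so 3 containers suffice.

Yes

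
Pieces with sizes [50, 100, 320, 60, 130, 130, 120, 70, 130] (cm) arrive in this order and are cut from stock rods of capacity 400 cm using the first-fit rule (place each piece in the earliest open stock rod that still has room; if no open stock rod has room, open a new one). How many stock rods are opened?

  50 → stock rod 1 (new)  [load 50/400]
  100 → stock rod 1  [load 150/400]
  320 → stock rod 2 (new)  [load 320/400]
  60 → stock rod 1  [load 210/400]
  130 → stock rod 1  [load 340/400]
  130 → stock rod 3 (new)  [load 130/400]
  120 → stock rod 3  [load 250/400]
  70 → stock rod 2  [load 390/400]
  130 → stock rod 3  [load 380/400]
3 stock rods opened.

3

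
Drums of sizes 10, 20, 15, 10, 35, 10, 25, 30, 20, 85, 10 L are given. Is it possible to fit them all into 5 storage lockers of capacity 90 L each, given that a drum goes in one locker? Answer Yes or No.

Yes

A valid assignment using 4 storage lockers:
  locker 1: 85 = 85
  locker 2: 35 + 30 + 25 = 90
  locker 3: 20 + 20 + 15 + 10 + 10 + 10 = 85
  locker 4: 10 = 10
That uses only 4 ≤ 5, so 5 storage lockers are enough.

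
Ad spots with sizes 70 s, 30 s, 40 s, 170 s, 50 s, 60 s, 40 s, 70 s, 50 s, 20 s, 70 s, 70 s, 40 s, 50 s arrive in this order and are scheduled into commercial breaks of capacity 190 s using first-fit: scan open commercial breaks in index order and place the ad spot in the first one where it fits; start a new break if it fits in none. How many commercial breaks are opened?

5

  70 → break 1 (new)  [load 70/190]
  30 → break 1  [load 100/190]
  40 → break 1  [load 140/190]
  170 → break 2 (new)  [load 170/190]
  50 → break 1  [load 190/190]
  60 → break 3 (new)  [load 60/190]
  40 → break 3  [load 100/190]
  70 → break 3  [load 170/190]
  50 → break 4 (new)  [load 50/190]
  20 → break 2  [load 190/190]
  70 → break 4  [load 120/190]
  70 → break 4  [load 190/190]
  40 → break 5 (new)  [load 40/190]
  50 → break 5  [load 90/190]
5 commercial breaks opened.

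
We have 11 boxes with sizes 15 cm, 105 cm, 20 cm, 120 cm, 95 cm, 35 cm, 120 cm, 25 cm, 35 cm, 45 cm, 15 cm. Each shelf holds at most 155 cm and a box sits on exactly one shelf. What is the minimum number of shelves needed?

Total = 120 + 120 + 105 + 95 + 45 + 35 + 35 + 25 + 20 + 15 + 15 = 630 cm.
Lower bound: ⌈630/155⌉ = 5 shelves.
A packing using 5 shelves:
  shelf 1: 120 + 35 = 155
  shelf 2: 120 + 35 = 155
  shelf 3: 105 + 45 = 150
  shelf 4: 95 + 25 + 20 + 15 = 155
  shelf 5: 15 = 15
This matches the lower bound, so 5 is optimal.

5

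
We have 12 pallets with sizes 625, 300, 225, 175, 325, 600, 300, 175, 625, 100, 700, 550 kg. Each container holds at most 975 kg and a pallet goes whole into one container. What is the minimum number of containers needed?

5

Total = 700 + 625 + 625 + 600 + 550 + 325 + 300 + 300 + 225 + 175 + 175 + 100 = 4700 kg.
Lower bound: ⌈4700/975⌉ = 5 containers.
A packing using 5 containers:
  container 1: 700 + 175 + 100 = 975
  container 2: 625 + 325 = 950
  container 3: 625 + 300 = 925
  container 4: 600 + 300 = 900
  container 5: 550 + 225 + 175 = 950
This matches the lower bound, so 5 is optimal.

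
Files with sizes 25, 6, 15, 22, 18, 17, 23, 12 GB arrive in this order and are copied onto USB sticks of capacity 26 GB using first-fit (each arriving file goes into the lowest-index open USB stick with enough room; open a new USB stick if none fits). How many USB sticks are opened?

  25 → USB stick 1 (new)  [load 25/26]
  6 → USB stick 2 (new)  [load 6/26]
  15 → USB stick 2  [load 21/26]
  22 → USB stick 3 (new)  [load 22/26]
  18 → USB stick 4 (new)  [load 18/26]
  17 → USB stick 5 (new)  [load 17/26]
  23 → USB stick 6 (new)  [load 23/26]
  12 → USB stick 7 (new)  [load 12/26]
7 USB sticks opened.

7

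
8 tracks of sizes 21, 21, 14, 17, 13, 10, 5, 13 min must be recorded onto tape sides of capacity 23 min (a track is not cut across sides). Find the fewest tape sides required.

Total = 21 + 21 + 17 + 14 + 13 + 13 + 10 + 5 = 114 min.
Lower bound: ⌈114/23⌉ = 5 tape sides.
Also, 6 tracks each exceed 23/2 min, and no two of those can share a side, so at least 6 tape sides are needed.
A packing using 6 tape sides:
  side 1: 21 = 21
  side 2: 21 = 21
  side 3: 17 + 5 = 22
  side 4: 14 = 14
  side 5: 13 + 10 = 23
  side 6: 13 = 13
This matches the lower bound, so 6 is optimal.

6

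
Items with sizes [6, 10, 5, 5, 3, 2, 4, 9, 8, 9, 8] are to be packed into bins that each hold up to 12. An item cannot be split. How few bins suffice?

Total = 10 + 9 + 9 + 8 + 8 + 6 + 5 + 5 + 4 + 3 + 2 = 69.
Lower bound: ⌈69/12⌉ = 6 bins.
A packing using 7 bins:
  bin 1: 10 + 2 = 12
  bin 2: 9 + 3 = 12
  bin 3: 9 = 9
  bin 4: 8 + 4 = 12
  bin 5: 8 = 8
  bin 6: 6 + 5 = 11
  bin 7: 5 = 5
No arrangement into 6 bins stays within capacity, so 7 is optimal.

7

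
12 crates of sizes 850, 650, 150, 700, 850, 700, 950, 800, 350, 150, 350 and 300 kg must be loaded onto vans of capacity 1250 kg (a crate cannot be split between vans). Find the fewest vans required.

Total = 950 + 850 + 850 + 800 + 700 + 700 + 650 + 350 + 350 + 300 + 150 + 150 = 6800 kg.
Lower bound: ⌈6800/1250⌉ = 6 vans.
Also, 7 crates each exceed 625 kg, and no two of those can share a van, so at least 7 vans are needed.
A packing using 7 vans:
  van 1: 950 + 300 = 1250
  van 2: 850 + 350 = 1200
  van 3: 850 + 350 = 1200
  van 4: 800 + 150 + 150 = 1100
  van 5: 700 = 700
  van 6: 700 = 700
  van 7: 650 = 650
This matches the lower bound, so 7 is optimal.

7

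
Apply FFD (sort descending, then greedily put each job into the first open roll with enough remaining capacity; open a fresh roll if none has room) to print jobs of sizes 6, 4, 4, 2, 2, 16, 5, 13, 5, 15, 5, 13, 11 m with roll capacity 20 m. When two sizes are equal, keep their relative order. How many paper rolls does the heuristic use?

6

Sorted descending: 16, 15, 13, 13, 11, 6, 5, 5, 5, 4, 4, 2, 2.
  16 → roll 1 (new)  [load 16/20]
  15 → roll 2 (new)  [load 15/20]
  13 → roll 3 (new)  [load 13/20]
  13 → roll 4 (new)  [load 13/20]
  11 → roll 5 (new)  [load 11/20]
  6 → roll 3  [load 19/20]
  5 → roll 2  [load 20/20]
  5 → roll 4  [load 18/20]
  5 → roll 5  [load 16/20]
  4 → roll 1  [load 20/20]
  4 → roll 5  [load 20/20]
  2 → roll 4  [load 20/20]
  2 → roll 6 (new)  [load 2/20]
6 paper rolls opened.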